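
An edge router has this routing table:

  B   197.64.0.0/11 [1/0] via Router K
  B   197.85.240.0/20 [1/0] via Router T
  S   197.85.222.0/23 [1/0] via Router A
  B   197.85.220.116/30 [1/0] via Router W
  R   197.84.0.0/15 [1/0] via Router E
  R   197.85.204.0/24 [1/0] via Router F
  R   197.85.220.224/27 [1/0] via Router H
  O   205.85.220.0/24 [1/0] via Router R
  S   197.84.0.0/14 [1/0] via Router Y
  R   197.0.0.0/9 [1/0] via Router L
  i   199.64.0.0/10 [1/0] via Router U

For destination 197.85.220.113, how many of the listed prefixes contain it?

Prefixes containing 197.85.220.113:
  197.0.0.0/9 (197.0.0.0 - 197.127.255.255)
  197.64.0.0/11 (197.64.0.0 - 197.95.255.255)
  197.84.0.0/14 (197.84.0.0 - 197.87.255.255)
  197.84.0.0/15 (197.84.0.0 - 197.85.255.255)
Total matching entries: 4.

4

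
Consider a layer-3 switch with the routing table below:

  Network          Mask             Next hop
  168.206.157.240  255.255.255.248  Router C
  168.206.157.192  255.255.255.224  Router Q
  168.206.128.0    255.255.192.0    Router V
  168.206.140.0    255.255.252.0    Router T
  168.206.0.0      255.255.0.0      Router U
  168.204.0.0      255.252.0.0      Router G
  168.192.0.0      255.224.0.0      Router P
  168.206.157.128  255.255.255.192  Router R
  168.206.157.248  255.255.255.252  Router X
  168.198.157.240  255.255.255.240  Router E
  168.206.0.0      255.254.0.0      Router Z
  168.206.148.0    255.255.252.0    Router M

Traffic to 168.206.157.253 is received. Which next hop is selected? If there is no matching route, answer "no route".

Routes whose prefix contains 168.206.157.253:
  168.192.0.0/11 (168.192.0.0 - 168.223.255.255) -> Router P
  168.204.0.0/14 (168.204.0.0 - 168.207.255.255) -> Router G
  168.206.0.0/15 (168.206.0.0 - 168.207.255.255) -> Router Z
  168.206.0.0/16 (168.206.0.0 - 168.206.255.255) -> Router U
  168.206.128.0/18 (168.206.128.0 - 168.206.191.255) -> Router V
More-specific entries that do NOT match:
  168.206.157.248/30 (168.206.157.248 - 168.206.157.251) does not contain 168.206.157.253
  168.206.157.240/29 (168.206.157.240 - 168.206.157.247) does not contain 168.206.157.253
  168.198.157.240/28 (168.198.157.240 - 168.198.157.255) does not contain 168.206.157.253
  168.206.157.192/27 (168.206.157.192 - 168.206.157.223) does not contain 168.206.157.253
  168.206.157.128/26 (168.206.157.128 - 168.206.157.191) does not contain 168.206.157.253
  168.206.140.0/22 (168.206.140.0 - 168.206.143.255) does not contain 168.206.157.253
  168.206.148.0/22 (168.206.148.0 - 168.206.151.255) does not contain 168.206.157.253
Longest matching prefix is /18 -> next hop Router V.

Router V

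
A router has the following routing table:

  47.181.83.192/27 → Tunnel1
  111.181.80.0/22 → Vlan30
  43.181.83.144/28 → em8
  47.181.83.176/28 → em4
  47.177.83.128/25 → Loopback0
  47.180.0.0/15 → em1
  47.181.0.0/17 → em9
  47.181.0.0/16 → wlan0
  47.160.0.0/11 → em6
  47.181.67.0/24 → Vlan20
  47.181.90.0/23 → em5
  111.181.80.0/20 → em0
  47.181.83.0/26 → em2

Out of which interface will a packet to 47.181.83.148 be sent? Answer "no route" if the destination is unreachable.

em9

Routes whose prefix contains 47.181.83.148:
  47.160.0.0/11 (47.160.0.0 - 47.191.255.255) -> em6
  47.180.0.0/15 (47.180.0.0 - 47.181.255.255) -> em1
  47.181.0.0/16 (47.181.0.0 - 47.181.255.255) -> wlan0
  47.181.0.0/17 (47.181.0.0 - 47.181.127.255) -> em9
More-specific entries that do NOT match:
  43.181.83.144/28 (43.181.83.144 - 43.181.83.159) does not contain 47.181.83.148
  47.181.83.176/28 (47.181.83.176 - 47.181.83.191) does not contain 47.181.83.148
  47.181.83.192/27 (47.181.83.192 - 47.181.83.223) does not contain 47.181.83.148
  47.181.83.0/26 (47.181.83.0 - 47.181.83.63) does not contain 47.181.83.148
  47.177.83.128/25 (47.177.83.128 - 47.177.83.255) does not contain 47.181.83.148
  47.181.67.0/24 (47.181.67.0 - 47.181.67.255) does not contain 47.181.83.148
  47.181.90.0/23 (47.181.90.0 - 47.181.91.255) does not contain 47.181.83.148
  111.181.80.0/22 (111.181.80.0 - 111.181.83.255) does not contain 47.181.83.148
  111.181.80.0/20 (111.181.80.0 - 111.181.95.255) does not contain 47.181.83.148
Longest matching prefix is /17 -> interface em9.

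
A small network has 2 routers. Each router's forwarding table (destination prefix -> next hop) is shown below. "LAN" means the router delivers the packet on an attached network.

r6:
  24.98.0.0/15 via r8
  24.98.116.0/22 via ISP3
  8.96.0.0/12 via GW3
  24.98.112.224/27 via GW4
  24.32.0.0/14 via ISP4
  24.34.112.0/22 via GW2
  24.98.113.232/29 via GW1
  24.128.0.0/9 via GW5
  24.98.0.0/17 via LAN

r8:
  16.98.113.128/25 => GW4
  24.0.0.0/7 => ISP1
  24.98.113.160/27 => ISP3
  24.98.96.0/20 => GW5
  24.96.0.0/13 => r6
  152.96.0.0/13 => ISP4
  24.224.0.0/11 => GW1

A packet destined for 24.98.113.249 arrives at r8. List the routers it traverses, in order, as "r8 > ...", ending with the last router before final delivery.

r8 > r6

At r8: longest match for 24.98.113.249 is 24.96.0.0/13 -> r6
At r6: longest match for 24.98.113.249 is 24.98.0.0/17 -> LAN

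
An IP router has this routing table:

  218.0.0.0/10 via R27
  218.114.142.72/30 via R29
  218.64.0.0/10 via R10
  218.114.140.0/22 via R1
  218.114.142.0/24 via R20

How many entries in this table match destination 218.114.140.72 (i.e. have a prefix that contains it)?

2

Prefixes containing 218.114.140.72:
  218.64.0.0/10 (218.64.0.0 - 218.127.255.255)
  218.114.140.0/22 (218.114.140.0 - 218.114.143.255)
Total matching entries: 2.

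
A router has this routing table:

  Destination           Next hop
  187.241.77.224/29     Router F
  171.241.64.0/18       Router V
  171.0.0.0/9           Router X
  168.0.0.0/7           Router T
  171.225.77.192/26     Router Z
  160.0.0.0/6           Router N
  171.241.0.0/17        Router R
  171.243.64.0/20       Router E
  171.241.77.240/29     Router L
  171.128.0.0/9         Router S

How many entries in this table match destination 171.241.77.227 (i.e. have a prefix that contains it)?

3

Prefixes containing 171.241.77.227:
  171.128.0.0/9 (171.128.0.0 - 171.255.255.255)
  171.241.0.0/17 (171.241.0.0 - 171.241.127.255)
  171.241.64.0/18 (171.241.64.0 - 171.241.127.255)
Total matching entries: 3.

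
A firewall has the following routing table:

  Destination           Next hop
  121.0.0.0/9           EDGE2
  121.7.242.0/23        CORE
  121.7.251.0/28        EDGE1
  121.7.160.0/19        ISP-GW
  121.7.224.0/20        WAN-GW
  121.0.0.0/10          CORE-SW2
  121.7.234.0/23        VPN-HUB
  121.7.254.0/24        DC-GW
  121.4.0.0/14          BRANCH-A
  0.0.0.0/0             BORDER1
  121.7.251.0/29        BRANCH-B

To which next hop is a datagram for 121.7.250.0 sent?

BRANCH-A

Routes whose prefix contains 121.7.250.0:
  0.0.0.0/0 (default, matches everything) -> BORDER1
  121.0.0.0/9 (121.0.0.0 - 121.127.255.255) -> EDGE2
  121.0.0.0/10 (121.0.0.0 - 121.63.255.255) -> CORE-SW2
  121.4.0.0/14 (121.4.0.0 - 121.7.255.255) -> BRANCH-A
More-specific entries that do NOT match:
  121.7.251.0/29 (121.7.251.0 - 121.7.251.7) does not contain 121.7.250.0
  121.7.251.0/28 (121.7.251.0 - 121.7.251.15) does not contain 121.7.250.0
  121.7.254.0/24 (121.7.254.0 - 121.7.254.255) does not contain 121.7.250.0
  121.7.242.0/23 (121.7.242.0 - 121.7.243.255) does not contain 121.7.250.0
  121.7.234.0/23 (121.7.234.0 - 121.7.235.255) does not contain 121.7.250.0
  121.7.224.0/20 (121.7.224.0 - 121.7.239.255) does not contain 121.7.250.0
  121.7.160.0/19 (121.7.160.0 - 121.7.191.255) does not contain 121.7.250.0
Longest matching prefix is /14 -> next hop BRANCH-A.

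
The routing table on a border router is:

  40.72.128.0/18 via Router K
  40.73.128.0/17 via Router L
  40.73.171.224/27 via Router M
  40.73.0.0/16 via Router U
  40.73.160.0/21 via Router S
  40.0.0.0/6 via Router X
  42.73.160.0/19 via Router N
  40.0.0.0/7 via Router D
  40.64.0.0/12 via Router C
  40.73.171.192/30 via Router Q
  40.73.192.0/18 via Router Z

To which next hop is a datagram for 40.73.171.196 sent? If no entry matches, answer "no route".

Routes whose prefix contains 40.73.171.196:
  40.0.0.0/6 (40.0.0.0 - 43.255.255.255) -> Router X
  40.0.0.0/7 (40.0.0.0 - 41.255.255.255) -> Router D
  40.64.0.0/12 (40.64.0.0 - 40.79.255.255) -> Router C
  40.73.0.0/16 (40.73.0.0 - 40.73.255.255) -> Router U
  40.73.128.0/17 (40.73.128.0 - 40.73.255.255) -> Router L
More-specific entries that do NOT match:
  40.73.171.192/30 (40.73.171.192 - 40.73.171.195) does not contain 40.73.171.196
  40.73.171.224/27 (40.73.171.224 - 40.73.171.255) does not contain 40.73.171.196
  40.73.160.0/21 (40.73.160.0 - 40.73.167.255) does not contain 40.73.171.196
  42.73.160.0/19 (42.73.160.0 - 42.73.191.255) does not contain 40.73.171.196
  40.72.128.0/18 (40.72.128.0 - 40.72.191.255) does not contain 40.73.171.196
  40.73.192.0/18 (40.73.192.0 - 40.73.255.255) does not contain 40.73.171.196
Longest matching prefix is /17 -> next hop Router L.

Router L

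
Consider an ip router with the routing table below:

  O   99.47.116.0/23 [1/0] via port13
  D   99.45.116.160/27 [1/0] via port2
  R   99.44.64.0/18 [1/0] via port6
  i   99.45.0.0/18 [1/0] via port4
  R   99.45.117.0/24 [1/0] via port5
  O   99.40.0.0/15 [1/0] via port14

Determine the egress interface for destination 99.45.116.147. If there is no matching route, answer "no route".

no route

No entry's prefix contains 99.45.116.147; there is no default route.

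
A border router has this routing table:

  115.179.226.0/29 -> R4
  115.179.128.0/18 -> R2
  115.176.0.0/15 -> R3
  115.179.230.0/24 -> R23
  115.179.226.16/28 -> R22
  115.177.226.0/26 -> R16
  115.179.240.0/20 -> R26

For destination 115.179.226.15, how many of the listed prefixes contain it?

No listed prefix contains 115.179.226.15.
Total matching entries: 0.

0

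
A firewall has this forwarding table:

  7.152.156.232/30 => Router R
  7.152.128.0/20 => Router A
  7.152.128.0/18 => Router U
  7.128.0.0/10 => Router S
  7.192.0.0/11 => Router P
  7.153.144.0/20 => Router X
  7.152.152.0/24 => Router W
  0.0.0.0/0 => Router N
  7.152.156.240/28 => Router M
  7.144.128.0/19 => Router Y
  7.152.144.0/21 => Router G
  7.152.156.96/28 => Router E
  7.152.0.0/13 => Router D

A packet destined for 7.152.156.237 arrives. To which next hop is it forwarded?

Routes whose prefix contains 7.152.156.237:
  0.0.0.0/0 (default, matches everything) -> Router N
  7.128.0.0/10 (7.128.0.0 - 7.191.255.255) -> Router S
  7.152.0.0/13 (7.152.0.0 - 7.159.255.255) -> Router D
  7.152.128.0/18 (7.152.128.0 - 7.152.191.255) -> Router U
More-specific entries that do NOT match:
  7.152.156.232/30 (7.152.156.232 - 7.152.156.235) does not contain 7.152.156.237
  7.152.156.240/28 (7.152.156.240 - 7.152.156.255) does not contain 7.152.156.237
  7.152.156.96/28 (7.152.156.96 - 7.152.156.111) does not contain 7.152.156.237
  7.152.152.0/24 (7.152.152.0 - 7.152.152.255) does not contain 7.152.156.237
  7.152.144.0/21 (7.152.144.0 - 7.152.151.255) does not contain 7.152.156.237
  7.152.128.0/20 (7.152.128.0 - 7.152.143.255) does not contain 7.152.156.237
  7.153.144.0/20 (7.153.144.0 - 7.153.159.255) does not contain 7.152.156.237
  7.144.128.0/19 (7.144.128.0 - 7.144.159.255) does not contain 7.152.156.237
Longest matching prefix is /18 -> next hop Router U.

Router U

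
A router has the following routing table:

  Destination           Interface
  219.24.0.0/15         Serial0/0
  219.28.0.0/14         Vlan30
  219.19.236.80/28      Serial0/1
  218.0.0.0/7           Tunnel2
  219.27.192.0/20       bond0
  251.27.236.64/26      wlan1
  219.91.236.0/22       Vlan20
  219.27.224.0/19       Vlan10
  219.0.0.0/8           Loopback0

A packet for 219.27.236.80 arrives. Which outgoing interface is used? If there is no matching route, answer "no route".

Vlan10

Routes whose prefix contains 219.27.236.80:
  218.0.0.0/7 (218.0.0.0 - 219.255.255.255) -> Tunnel2
  219.0.0.0/8 (219.0.0.0 - 219.255.255.255) -> Loopback0
  219.27.224.0/19 (219.27.224.0 - 219.27.255.255) -> Vlan10
More-specific entries that do NOT match:
  219.19.236.80/28 (219.19.236.80 - 219.19.236.95) does not contain 219.27.236.80
  251.27.236.64/26 (251.27.236.64 - 251.27.236.127) does not contain 219.27.236.80
  219.91.236.0/22 (219.91.236.0 - 219.91.239.255) does not contain 219.27.236.80
  219.27.192.0/20 (219.27.192.0 - 219.27.207.255) does not contain 219.27.236.80
Longest matching prefix is /19 -> interface Vlan10.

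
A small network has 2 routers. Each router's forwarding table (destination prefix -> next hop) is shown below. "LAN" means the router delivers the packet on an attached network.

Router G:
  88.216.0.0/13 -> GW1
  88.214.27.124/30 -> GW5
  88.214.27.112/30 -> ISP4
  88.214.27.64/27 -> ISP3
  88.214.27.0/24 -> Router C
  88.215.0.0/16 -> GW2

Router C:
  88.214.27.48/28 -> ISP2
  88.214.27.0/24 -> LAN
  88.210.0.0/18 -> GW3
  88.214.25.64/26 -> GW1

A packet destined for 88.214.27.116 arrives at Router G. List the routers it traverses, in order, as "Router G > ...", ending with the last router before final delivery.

At Router G: longest match for 88.214.27.116 is 88.214.27.0/24 -> Router C
At Router C: longest match for 88.214.27.116 is 88.214.27.0/24 -> LAN

Router G > Router C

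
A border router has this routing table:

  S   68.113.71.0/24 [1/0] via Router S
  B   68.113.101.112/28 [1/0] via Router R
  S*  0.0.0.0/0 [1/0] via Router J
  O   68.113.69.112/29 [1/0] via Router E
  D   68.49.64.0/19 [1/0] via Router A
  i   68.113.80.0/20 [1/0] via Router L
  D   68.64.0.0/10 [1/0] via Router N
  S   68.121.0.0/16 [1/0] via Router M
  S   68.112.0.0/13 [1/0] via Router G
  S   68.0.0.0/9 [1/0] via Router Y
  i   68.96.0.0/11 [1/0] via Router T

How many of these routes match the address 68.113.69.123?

5

Prefixes containing 68.113.69.123:
  0.0.0.0/0 (default, matches everything)
  68.0.0.0/9 (68.0.0.0 - 68.127.255.255)
  68.64.0.0/10 (68.64.0.0 - 68.127.255.255)
  68.96.0.0/11 (68.96.0.0 - 68.127.255.255)
  68.112.0.0/13 (68.112.0.0 - 68.119.255.255)
Total matching entries: 5.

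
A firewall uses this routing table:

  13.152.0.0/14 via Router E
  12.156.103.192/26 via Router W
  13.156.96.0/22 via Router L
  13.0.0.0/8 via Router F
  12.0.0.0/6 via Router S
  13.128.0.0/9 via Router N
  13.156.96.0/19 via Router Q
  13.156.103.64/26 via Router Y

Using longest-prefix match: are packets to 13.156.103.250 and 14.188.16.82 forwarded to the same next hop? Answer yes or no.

no

13.156.103.250: longest match 13.156.96.0/19 -> Router Q
14.188.16.82: longest match 12.0.0.0/6 -> Router S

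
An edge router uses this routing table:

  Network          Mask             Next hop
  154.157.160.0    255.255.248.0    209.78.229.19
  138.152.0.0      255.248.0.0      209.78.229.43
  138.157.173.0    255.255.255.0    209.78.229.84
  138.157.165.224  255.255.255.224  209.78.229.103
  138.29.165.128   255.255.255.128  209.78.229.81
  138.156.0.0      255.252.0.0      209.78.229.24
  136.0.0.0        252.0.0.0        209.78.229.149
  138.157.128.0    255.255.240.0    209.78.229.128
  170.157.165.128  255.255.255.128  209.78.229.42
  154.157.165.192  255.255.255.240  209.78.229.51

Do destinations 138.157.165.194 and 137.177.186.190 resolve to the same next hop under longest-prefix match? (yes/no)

no

138.157.165.194: longest match 138.156.0.0/14 -> 209.78.229.24
137.177.186.190: longest match 136.0.0.0/6 -> 209.78.229.149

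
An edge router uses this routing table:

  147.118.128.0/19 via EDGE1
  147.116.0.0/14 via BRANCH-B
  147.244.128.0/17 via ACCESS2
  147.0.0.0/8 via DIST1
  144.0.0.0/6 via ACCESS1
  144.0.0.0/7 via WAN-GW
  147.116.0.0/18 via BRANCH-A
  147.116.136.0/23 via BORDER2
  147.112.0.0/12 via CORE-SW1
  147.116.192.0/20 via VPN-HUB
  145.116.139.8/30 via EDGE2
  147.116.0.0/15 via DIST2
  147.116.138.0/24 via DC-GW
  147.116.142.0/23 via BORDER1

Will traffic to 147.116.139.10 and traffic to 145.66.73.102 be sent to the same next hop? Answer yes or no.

147.116.139.10: longest match 147.116.0.0/15 -> DIST2
145.66.73.102: longest match 144.0.0.0/7 -> WAN-GW

no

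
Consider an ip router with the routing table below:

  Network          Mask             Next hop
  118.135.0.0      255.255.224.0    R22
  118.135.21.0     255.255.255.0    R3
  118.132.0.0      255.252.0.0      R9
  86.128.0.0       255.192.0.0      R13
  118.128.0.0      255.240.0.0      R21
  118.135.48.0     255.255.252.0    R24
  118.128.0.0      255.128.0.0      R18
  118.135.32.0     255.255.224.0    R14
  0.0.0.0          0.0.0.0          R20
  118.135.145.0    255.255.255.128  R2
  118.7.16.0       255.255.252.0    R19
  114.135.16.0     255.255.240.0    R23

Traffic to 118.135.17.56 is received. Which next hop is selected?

Routes whose prefix contains 118.135.17.56:
  0.0.0.0/0 (default, matches everything) -> R20
  118.128.0.0/9 (118.128.0.0 - 118.255.255.255) -> R18
  118.128.0.0/12 (118.128.0.0 - 118.143.255.255) -> R21
  118.132.0.0/14 (118.132.0.0 - 118.135.255.255) -> R9
  118.135.0.0/19 (118.135.0.0 - 118.135.31.255) -> R22
More-specific entries that do NOT match:
  118.135.145.0/25 (118.135.145.0 - 118.135.145.127) does not contain 118.135.17.56
  118.135.21.0/24 (118.135.21.0 - 118.135.21.255) does not contain 118.135.17.56
  118.135.48.0/22 (118.135.48.0 - 118.135.51.255) does not contain 118.135.17.56
  118.7.16.0/22 (118.7.16.0 - 118.7.19.255) does not contain 118.135.17.56
  114.135.16.0/20 (114.135.16.0 - 114.135.31.255) does not contain 118.135.17.56
Longest matching prefix is /19 -> next hop R22.

R22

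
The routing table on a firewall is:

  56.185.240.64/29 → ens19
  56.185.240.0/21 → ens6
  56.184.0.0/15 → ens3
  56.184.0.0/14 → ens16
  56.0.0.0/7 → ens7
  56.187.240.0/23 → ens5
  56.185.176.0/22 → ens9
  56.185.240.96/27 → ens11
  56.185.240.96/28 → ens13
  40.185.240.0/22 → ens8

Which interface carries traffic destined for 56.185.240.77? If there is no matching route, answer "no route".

Routes whose prefix contains 56.185.240.77:
  56.0.0.0/7 (56.0.0.0 - 57.255.255.255) -> ens7
  56.184.0.0/14 (56.184.0.0 - 56.187.255.255) -> ens16
  56.184.0.0/15 (56.184.0.0 - 56.185.255.255) -> ens3
  56.185.240.0/21 (56.185.240.0 - 56.185.247.255) -> ens6
More-specific entries that do NOT match:
  56.185.240.64/29 (56.185.240.64 - 56.185.240.71) does not contain 56.185.240.77
  56.185.240.96/28 (56.185.240.96 - 56.185.240.111) does not contain 56.185.240.77
  56.185.240.96/27 (56.185.240.96 - 56.185.240.127) does not contain 56.185.240.77
  56.187.240.0/23 (56.187.240.0 - 56.187.241.255) does not contain 56.185.240.77
  56.185.176.0/22 (56.185.176.0 - 56.185.179.255) does not contain 56.185.240.77
  40.185.240.0/22 (40.185.240.0 - 40.185.243.255) does not contain 56.185.240.77
Longest matching prefix is /21 -> interface ens6.

ens6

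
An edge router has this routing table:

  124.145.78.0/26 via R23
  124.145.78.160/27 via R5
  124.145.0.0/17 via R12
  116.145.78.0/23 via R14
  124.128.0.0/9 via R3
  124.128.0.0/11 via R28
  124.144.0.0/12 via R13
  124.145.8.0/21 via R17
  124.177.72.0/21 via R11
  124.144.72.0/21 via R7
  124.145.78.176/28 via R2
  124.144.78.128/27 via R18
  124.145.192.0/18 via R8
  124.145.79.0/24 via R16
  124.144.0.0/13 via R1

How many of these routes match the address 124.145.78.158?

Prefixes containing 124.145.78.158:
  124.128.0.0/9 (124.128.0.0 - 124.255.255.255)
  124.128.0.0/11 (124.128.0.0 - 124.159.255.255)
  124.144.0.0/12 (124.144.0.0 - 124.159.255.255)
  124.144.0.0/13 (124.144.0.0 - 124.151.255.255)
  124.145.0.0/17 (124.145.0.0 - 124.145.127.255)
Total matching entries: 5.

5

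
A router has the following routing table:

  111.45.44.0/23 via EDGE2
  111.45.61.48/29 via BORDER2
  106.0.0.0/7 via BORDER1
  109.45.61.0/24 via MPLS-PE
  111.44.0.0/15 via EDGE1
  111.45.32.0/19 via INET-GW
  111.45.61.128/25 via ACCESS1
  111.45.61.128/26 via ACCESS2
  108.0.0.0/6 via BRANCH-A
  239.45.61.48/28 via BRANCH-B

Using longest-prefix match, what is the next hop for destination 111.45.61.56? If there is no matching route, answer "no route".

Routes whose prefix contains 111.45.61.56:
  108.0.0.0/6 (108.0.0.0 - 111.255.255.255) -> BRANCH-A
  111.44.0.0/15 (111.44.0.0 - 111.45.255.255) -> EDGE1
  111.45.32.0/19 (111.45.32.0 - 111.45.63.255) -> INET-GW
More-specific entries that do NOT match:
  111.45.61.48/29 (111.45.61.48 - 111.45.61.55) does not contain 111.45.61.56
  239.45.61.48/28 (239.45.61.48 - 239.45.61.63) does not contain 111.45.61.56
  111.45.61.128/26 (111.45.61.128 - 111.45.61.191) does not contain 111.45.61.56
  111.45.61.128/25 (111.45.61.128 - 111.45.61.255) does not contain 111.45.61.56
  109.45.61.0/24 (109.45.61.0 - 109.45.61.255) does not contain 111.45.61.56
  111.45.44.0/23 (111.45.44.0 - 111.45.45.255) does not contain 111.45.61.56
Longest matching prefix is /19 -> next hop INET-GW.

INET-GW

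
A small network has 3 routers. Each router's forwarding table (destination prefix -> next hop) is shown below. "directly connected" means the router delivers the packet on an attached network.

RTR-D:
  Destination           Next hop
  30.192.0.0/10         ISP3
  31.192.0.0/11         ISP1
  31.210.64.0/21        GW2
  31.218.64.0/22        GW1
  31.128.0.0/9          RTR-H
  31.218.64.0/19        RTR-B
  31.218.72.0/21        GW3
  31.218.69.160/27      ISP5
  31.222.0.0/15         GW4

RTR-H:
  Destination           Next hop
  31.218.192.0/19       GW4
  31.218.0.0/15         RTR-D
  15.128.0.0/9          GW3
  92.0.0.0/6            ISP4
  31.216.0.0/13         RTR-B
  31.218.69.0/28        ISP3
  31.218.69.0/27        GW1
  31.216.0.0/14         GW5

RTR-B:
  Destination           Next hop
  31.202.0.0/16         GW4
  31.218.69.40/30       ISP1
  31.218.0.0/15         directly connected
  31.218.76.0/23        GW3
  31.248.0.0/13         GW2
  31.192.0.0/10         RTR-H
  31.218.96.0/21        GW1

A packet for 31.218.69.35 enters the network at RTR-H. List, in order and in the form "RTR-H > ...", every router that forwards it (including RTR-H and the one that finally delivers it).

At RTR-H: longest match for 31.218.69.35 is 31.218.0.0/15 -> RTR-D
At RTR-D: longest match for 31.218.69.35 is 31.218.64.0/19 -> RTR-B
At RTR-B: longest match for 31.218.69.35 is 31.218.0.0/15 -> directly connected

RTR-H > RTR-D > RTR-B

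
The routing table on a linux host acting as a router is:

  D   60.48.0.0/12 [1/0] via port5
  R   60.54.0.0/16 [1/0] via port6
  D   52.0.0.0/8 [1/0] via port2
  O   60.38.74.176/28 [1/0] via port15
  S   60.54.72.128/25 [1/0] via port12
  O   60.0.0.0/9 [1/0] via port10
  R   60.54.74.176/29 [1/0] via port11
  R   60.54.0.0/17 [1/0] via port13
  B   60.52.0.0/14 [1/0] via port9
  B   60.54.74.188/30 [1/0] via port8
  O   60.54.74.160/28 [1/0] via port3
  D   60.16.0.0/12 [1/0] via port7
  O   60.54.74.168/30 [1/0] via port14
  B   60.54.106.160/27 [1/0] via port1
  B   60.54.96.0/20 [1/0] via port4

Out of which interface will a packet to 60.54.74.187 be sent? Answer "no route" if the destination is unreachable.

Routes whose prefix contains 60.54.74.187:
  60.0.0.0/9 (60.0.0.0 - 60.127.255.255) -> port10
  60.48.0.0/12 (60.48.0.0 - 60.63.255.255) -> port5
  60.52.0.0/14 (60.52.0.0 - 60.55.255.255) -> port9
  60.54.0.0/16 (60.54.0.0 - 60.54.255.255) -> port6
  60.54.0.0/17 (60.54.0.0 - 60.54.127.255) -> port13
More-specific entries that do NOT match:
  60.54.74.188/30 (60.54.74.188 - 60.54.74.191) does not contain 60.54.74.187
  60.54.74.168/30 (60.54.74.168 - 60.54.74.171) does not contain 60.54.74.187
  60.54.74.176/29 (60.54.74.176 - 60.54.74.183) does not contain 60.54.74.187
  60.38.74.176/28 (60.38.74.176 - 60.38.74.191) does not contain 60.54.74.187
  60.54.74.160/28 (60.54.74.160 - 60.54.74.175) does not contain 60.54.74.187
  60.54.106.160/27 (60.54.106.160 - 60.54.106.191) does not contain 60.54.74.187
  60.54.72.128/25 (60.54.72.128 - 60.54.72.255) does not contain 60.54.74.187
  60.54.96.0/20 (60.54.96.0 - 60.54.111.255) does not contain 60.54.74.187
Longest matching prefix is /17 -> interface port13.

port13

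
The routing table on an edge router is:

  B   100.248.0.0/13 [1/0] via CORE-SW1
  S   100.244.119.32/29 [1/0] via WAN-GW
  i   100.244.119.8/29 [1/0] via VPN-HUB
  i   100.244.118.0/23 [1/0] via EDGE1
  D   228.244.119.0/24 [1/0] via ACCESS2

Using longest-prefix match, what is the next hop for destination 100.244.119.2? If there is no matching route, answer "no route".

Routes whose prefix contains 100.244.119.2:
  100.244.118.0/23 (100.244.118.0 - 100.244.119.255) -> EDGE1
More-specific entries that do NOT match:
  100.244.119.32/29 (100.244.119.32 - 100.244.119.39) does not contain 100.244.119.2
  100.244.119.8/29 (100.244.119.8 - 100.244.119.15) does not contain 100.244.119.2
  228.244.119.0/24 (228.244.119.0 - 228.244.119.255) does not contain 100.244.119.2
Longest matching prefix is /23 -> next hop EDGE1.

EDGE1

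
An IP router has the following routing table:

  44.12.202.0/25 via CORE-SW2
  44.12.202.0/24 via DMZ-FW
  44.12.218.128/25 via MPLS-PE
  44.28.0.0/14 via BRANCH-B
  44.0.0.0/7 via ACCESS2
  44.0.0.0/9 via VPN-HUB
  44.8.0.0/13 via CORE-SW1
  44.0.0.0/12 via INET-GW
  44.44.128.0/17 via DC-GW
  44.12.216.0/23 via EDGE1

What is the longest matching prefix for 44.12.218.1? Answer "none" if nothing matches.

Entries matching 44.12.218.1:
  44.0.0.0/7 (44.0.0.0 - 45.255.255.255)
  44.0.0.0/9 (44.0.0.0 - 44.127.255.255)
  44.0.0.0/12 (44.0.0.0 - 44.15.255.255)
  44.8.0.0/13 (44.8.0.0 - 44.15.255.255)
Most specific is 44.8.0.0/13.

44.8.0.0/13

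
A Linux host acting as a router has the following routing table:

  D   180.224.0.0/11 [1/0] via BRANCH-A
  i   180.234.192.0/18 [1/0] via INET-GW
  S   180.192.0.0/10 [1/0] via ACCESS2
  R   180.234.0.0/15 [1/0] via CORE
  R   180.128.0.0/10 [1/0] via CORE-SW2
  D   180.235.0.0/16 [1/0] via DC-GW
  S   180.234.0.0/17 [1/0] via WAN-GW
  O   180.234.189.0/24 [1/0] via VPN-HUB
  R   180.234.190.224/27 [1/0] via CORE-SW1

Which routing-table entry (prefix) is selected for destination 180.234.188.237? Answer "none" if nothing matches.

Entries matching 180.234.188.237:
  180.192.0.0/10 (180.192.0.0 - 180.255.255.255)
  180.224.0.0/11 (180.224.0.0 - 180.255.255.255)
  180.234.0.0/15 (180.234.0.0 - 180.235.255.255)
Most specific is 180.234.0.0/15.

180.234.0.0/15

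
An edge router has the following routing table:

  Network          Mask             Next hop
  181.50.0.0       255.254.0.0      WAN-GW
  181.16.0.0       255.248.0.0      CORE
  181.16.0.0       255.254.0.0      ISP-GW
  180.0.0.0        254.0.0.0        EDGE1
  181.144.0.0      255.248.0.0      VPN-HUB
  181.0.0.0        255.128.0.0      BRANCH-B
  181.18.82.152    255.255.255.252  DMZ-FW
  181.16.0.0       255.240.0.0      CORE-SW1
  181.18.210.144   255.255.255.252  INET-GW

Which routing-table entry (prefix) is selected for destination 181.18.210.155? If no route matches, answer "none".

181.16.0.0/13

Entries matching 181.18.210.155:
  180.0.0.0/7 (180.0.0.0 - 181.255.255.255)
  181.0.0.0/9 (181.0.0.0 - 181.127.255.255)
  181.16.0.0/12 (181.16.0.0 - 181.31.255.255)
  181.16.0.0/13 (181.16.0.0 - 181.23.255.255)
Most specific is 181.16.0.0/13.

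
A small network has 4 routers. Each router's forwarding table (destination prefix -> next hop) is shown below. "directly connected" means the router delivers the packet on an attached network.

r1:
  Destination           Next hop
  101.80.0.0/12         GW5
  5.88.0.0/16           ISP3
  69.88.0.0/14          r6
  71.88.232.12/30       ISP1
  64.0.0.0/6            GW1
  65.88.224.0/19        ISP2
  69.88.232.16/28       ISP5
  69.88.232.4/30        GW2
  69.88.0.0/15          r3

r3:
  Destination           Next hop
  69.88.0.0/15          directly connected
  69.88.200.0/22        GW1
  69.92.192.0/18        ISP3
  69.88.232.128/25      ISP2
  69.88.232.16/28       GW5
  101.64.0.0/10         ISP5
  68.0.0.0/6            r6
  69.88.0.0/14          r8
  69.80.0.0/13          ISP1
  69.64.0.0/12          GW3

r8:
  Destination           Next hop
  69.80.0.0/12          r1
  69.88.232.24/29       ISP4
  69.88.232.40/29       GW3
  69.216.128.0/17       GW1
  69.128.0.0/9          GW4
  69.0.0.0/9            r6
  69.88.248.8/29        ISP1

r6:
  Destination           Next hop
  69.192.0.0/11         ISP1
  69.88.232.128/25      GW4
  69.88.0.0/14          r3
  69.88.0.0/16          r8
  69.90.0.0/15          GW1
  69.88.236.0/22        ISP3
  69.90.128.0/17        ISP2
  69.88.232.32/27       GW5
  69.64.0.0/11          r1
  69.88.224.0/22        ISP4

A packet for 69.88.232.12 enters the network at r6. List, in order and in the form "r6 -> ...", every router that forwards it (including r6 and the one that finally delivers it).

r6 -> r8 -> r1 -> r3

At r6: longest match for 69.88.232.12 is 69.88.0.0/16 -> r8
At r8: longest match for 69.88.232.12 is 69.80.0.0/12 -> r1
At r1: longest match for 69.88.232.12 is 69.88.0.0/15 -> r3
At r3: longest match for 69.88.232.12 is 69.88.0.0/15 -> directly connected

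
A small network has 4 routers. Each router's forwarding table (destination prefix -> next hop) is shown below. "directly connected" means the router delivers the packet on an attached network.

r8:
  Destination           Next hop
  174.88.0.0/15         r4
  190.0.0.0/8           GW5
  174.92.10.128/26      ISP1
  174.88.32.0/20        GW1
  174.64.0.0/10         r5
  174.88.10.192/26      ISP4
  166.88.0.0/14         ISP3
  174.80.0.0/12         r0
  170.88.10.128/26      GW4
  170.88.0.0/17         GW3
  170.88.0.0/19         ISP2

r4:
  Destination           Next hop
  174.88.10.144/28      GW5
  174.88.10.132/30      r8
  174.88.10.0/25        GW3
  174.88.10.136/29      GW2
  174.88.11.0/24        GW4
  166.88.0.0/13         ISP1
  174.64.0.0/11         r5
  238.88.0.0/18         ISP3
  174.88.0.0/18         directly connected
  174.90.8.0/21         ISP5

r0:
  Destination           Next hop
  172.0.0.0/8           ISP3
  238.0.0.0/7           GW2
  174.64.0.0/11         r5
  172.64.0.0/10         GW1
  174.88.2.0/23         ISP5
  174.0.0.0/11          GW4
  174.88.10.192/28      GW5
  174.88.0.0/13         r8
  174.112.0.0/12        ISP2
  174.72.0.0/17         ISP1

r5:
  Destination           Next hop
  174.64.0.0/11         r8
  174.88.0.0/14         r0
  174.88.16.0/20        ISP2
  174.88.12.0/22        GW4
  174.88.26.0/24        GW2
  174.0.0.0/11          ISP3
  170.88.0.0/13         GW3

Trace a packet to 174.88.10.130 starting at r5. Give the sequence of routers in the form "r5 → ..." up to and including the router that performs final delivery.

At r5: longest match for 174.88.10.130 is 174.88.0.0/14 -> r0
At r0: longest match for 174.88.10.130 is 174.88.0.0/13 -> r8
At r8: longest match for 174.88.10.130 is 174.88.0.0/15 -> r4
At r4: longest match for 174.88.10.130 is 174.88.0.0/18 -> directly connected

r5 → r0 → r8 → r4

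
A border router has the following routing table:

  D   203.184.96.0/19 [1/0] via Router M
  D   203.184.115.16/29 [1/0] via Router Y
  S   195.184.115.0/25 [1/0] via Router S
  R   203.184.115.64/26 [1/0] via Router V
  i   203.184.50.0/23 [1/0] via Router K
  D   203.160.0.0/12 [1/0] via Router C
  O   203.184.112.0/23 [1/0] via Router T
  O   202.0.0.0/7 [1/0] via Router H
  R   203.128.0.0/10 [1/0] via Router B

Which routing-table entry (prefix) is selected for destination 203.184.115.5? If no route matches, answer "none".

203.184.96.0/19

Entries matching 203.184.115.5:
  202.0.0.0/7 (202.0.0.0 - 203.255.255.255)
  203.128.0.0/10 (203.128.0.0 - 203.191.255.255)
  203.184.96.0/19 (203.184.96.0 - 203.184.127.255)
Most specific is 203.184.96.0/19.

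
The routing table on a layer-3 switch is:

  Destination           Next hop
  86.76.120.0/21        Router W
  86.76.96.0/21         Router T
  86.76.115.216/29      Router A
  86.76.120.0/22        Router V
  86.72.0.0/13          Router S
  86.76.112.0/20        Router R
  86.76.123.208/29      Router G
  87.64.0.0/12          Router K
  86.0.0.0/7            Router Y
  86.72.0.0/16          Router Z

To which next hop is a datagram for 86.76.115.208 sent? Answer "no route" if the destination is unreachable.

Routes whose prefix contains 86.76.115.208:
  86.0.0.0/7 (86.0.0.0 - 87.255.255.255) -> Router Y
  86.72.0.0/13 (86.72.0.0 - 86.79.255.255) -> Router S
  86.76.112.0/20 (86.76.112.0 - 86.76.127.255) -> Router R
More-specific entries that do NOT match:
  86.76.115.216/29 (86.76.115.216 - 86.76.115.223) does not contain 86.76.115.208
  86.76.123.208/29 (86.76.123.208 - 86.76.123.215) does not contain 86.76.115.208
  86.76.120.0/22 (86.76.120.0 - 86.76.123.255) does not contain 86.76.115.208
  86.76.120.0/21 (86.76.120.0 - 86.76.127.255) does not contain 86.76.115.208
  86.76.96.0/21 (86.76.96.0 - 86.76.103.255) does not contain 86.76.115.208
Longest matching prefix is /20 -> next hop Router R.

Router R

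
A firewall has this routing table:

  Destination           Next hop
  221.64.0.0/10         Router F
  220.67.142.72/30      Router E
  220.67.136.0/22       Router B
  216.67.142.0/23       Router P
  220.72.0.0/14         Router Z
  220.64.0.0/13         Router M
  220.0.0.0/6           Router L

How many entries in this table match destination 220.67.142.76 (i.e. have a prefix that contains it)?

Prefixes containing 220.67.142.76:
  220.0.0.0/6 (220.0.0.0 - 223.255.255.255)
  220.64.0.0/13 (220.64.0.0 - 220.71.255.255)
Total matching entries: 2.

2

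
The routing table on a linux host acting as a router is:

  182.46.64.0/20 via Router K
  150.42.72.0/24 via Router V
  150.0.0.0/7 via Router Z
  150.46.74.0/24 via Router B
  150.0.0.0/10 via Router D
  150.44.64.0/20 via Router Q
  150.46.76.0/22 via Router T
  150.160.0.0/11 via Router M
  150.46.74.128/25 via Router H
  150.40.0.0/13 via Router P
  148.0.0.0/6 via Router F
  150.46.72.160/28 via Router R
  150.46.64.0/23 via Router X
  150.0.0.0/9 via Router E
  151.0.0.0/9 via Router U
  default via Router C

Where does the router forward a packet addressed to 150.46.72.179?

Router P

Routes whose prefix contains 150.46.72.179:
  0.0.0.0/0 (default, matches everything) -> Router C
  148.0.0.0/6 (148.0.0.0 - 151.255.255.255) -> Router F
  150.0.0.0/7 (150.0.0.0 - 151.255.255.255) -> Router Z
  150.0.0.0/9 (150.0.0.0 - 150.127.255.255) -> Router E
  150.0.0.0/10 (150.0.0.0 - 150.63.255.255) -> Router D
  150.40.0.0/13 (150.40.0.0 - 150.47.255.255) -> Router P
More-specific entries that do NOT match:
  150.46.72.160/28 (150.46.72.160 - 150.46.72.175) does not contain 150.46.72.179
  150.46.74.128/25 (150.46.74.128 - 150.46.74.255) does not contain 150.46.72.179
  150.42.72.0/24 (150.42.72.0 - 150.42.72.255) does not contain 150.46.72.179
  150.46.74.0/24 (150.46.74.0 - 150.46.74.255) does not contain 150.46.72.179
  150.46.64.0/23 (150.46.64.0 - 150.46.65.255) does not contain 150.46.72.179
  150.46.76.0/22 (150.46.76.0 - 150.46.79.255) does not contain 150.46.72.179
  182.46.64.0/20 (182.46.64.0 - 182.46.79.255) does not contain 150.46.72.179
  150.44.64.0/20 (150.44.64.0 - 150.44.79.255) does not contain 150.46.72.179
Longest matching prefix is /13 -> next hop Router P.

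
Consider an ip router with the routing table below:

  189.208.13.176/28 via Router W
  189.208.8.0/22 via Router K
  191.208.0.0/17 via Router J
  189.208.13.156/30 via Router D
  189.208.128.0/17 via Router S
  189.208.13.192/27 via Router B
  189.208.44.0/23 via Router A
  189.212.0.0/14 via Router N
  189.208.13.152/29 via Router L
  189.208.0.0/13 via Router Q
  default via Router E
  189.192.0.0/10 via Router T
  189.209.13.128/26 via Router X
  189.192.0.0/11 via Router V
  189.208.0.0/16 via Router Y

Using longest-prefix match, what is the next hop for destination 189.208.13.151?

Routes whose prefix contains 189.208.13.151:
  0.0.0.0/0 (default, matches everything) -> Router E
  189.192.0.0/10 (189.192.0.0 - 189.255.255.255) -> Router T
  189.192.0.0/11 (189.192.0.0 - 189.223.255.255) -> Router V
  189.208.0.0/13 (189.208.0.0 - 189.215.255.255) -> Router Q
  189.208.0.0/16 (189.208.0.0 - 189.208.255.255) -> Router Y
More-specific entries that do NOT match:
  189.208.13.156/30 (189.208.13.156 - 189.208.13.159) does not contain 189.208.13.151
  189.208.13.152/29 (189.208.13.152 - 189.208.13.159) does not contain 189.208.13.151
  189.208.13.176/28 (189.208.13.176 - 189.208.13.191) does not contain 189.208.13.151
  189.208.13.192/27 (189.208.13.192 - 189.208.13.223) does not contain 189.208.13.151
  189.209.13.128/26 (189.209.13.128 - 189.209.13.191) does not contain 189.208.13.151
  189.208.44.0/23 (189.208.44.0 - 189.208.45.255) does not contain 189.208.13.151
  189.208.8.0/22 (189.208.8.0 - 189.208.11.255) does not contain 189.208.13.151
  191.208.0.0/17 (191.208.0.0 - 191.208.127.255) does not contain 189.208.13.151
  189.208.128.0/17 (189.208.128.0 - 189.208.255.255) does not contain 189.208.13.151
Longest matching prefix is /16 -> next hop Router Y.

Router Y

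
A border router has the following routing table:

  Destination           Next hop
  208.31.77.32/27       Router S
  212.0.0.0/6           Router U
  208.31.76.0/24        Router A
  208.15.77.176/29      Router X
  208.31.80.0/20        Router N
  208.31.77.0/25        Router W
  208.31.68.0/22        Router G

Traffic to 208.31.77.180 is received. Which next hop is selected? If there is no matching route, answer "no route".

no route

No entry's prefix contains 208.31.77.180; there is no default route.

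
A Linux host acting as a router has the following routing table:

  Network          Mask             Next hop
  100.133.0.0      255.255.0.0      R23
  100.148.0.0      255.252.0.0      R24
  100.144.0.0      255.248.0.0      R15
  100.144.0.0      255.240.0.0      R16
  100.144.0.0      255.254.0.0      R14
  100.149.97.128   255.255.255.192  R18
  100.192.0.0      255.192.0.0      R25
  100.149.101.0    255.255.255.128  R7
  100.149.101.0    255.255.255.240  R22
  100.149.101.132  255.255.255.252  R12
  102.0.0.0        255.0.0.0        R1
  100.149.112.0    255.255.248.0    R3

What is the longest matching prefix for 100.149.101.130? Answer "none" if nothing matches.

Entries matching 100.149.101.130:
  100.144.0.0/12 (100.144.0.0 - 100.159.255.255)
  100.144.0.0/13 (100.144.0.0 - 100.151.255.255)
  100.148.0.0/14 (100.148.0.0 - 100.151.255.255)
Most specific is 100.148.0.0/14.

100.148.0.0/14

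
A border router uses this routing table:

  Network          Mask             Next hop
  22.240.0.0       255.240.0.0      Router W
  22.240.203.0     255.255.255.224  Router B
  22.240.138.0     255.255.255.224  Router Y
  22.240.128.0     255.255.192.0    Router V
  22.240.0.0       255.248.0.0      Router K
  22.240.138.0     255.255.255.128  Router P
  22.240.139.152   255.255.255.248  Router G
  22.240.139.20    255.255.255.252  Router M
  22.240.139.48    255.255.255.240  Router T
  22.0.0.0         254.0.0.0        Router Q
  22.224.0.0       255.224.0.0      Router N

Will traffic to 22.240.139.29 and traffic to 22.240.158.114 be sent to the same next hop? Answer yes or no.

yes

22.240.139.29: longest match 22.240.128.0/18 -> Router V
22.240.158.114: longest match 22.240.128.0/18 -> Router V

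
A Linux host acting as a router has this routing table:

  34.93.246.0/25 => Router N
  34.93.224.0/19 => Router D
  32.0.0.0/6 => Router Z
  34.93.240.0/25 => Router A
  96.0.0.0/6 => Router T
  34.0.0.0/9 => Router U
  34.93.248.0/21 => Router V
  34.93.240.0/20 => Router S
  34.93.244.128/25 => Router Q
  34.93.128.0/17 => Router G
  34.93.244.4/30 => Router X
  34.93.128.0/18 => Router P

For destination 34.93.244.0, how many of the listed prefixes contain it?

Prefixes containing 34.93.244.0:
  32.0.0.0/6 (32.0.0.0 - 35.255.255.255)
  34.0.0.0/9 (34.0.0.0 - 34.127.255.255)
  34.93.128.0/17 (34.93.128.0 - 34.93.255.255)
  34.93.224.0/19 (34.93.224.0 - 34.93.255.255)
  34.93.240.0/20 (34.93.240.0 - 34.93.255.255)
Total matching entries: 5.

5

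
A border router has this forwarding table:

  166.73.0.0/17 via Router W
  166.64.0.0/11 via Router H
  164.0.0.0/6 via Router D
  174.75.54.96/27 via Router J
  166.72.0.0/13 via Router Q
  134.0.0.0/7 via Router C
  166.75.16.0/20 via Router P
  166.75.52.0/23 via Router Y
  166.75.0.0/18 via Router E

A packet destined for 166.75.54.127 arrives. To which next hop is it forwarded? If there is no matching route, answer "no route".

Router E

Routes whose prefix contains 166.75.54.127:
  164.0.0.0/6 (164.0.0.0 - 167.255.255.255) -> Router D
  166.64.0.0/11 (166.64.0.0 - 166.95.255.255) -> Router H
  166.72.0.0/13 (166.72.0.0 - 166.79.255.255) -> Router Q
  166.75.0.0/18 (166.75.0.0 - 166.75.63.255) -> Router E
More-specific entries that do NOT match:
  174.75.54.96/27 (174.75.54.96 - 174.75.54.127) does not contain 166.75.54.127
  166.75.52.0/23 (166.75.52.0 - 166.75.53.255) does not contain 166.75.54.127
  166.75.16.0/20 (166.75.16.0 - 166.75.31.255) does not contain 166.75.54.127
Longest matching prefix is /18 -> next hop Router E.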